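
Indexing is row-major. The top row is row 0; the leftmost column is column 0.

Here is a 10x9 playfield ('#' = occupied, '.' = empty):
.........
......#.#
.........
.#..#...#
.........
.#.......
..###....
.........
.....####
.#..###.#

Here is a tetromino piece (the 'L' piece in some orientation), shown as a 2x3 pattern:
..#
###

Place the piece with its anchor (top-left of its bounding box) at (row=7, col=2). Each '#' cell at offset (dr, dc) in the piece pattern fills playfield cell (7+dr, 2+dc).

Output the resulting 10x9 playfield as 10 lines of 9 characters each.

Answer: .........
......#.#
.........
.#..#...#
.........
.#.......
..###....
....#....
..#######
.#..###.#

Derivation:
Fill (7+0,2+2) = (7,4)
Fill (7+1,2+0) = (8,2)
Fill (7+1,2+1) = (8,3)
Fill (7+1,2+2) = (8,4)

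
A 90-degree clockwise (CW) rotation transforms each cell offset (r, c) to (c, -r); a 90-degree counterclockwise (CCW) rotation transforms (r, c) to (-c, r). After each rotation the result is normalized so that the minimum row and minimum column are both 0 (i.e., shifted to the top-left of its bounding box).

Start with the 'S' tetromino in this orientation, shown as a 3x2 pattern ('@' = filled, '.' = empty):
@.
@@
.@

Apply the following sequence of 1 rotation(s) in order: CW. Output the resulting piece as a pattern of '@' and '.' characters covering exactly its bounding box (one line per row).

Start:
@.
@@
.@
After rotation 1 (CW):
.@@
@@.

Answer: .@@
@@.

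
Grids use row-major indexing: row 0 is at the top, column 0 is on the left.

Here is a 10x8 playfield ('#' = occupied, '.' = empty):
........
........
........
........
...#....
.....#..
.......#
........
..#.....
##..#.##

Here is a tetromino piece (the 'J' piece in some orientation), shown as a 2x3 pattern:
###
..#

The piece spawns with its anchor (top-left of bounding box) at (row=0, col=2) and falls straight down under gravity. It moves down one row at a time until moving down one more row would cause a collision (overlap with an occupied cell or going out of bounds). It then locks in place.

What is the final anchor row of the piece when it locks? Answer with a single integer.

Spawn at (row=0, col=2). Try each row:
  row 0: fits
  row 1: fits
  row 2: fits
  row 3: fits
  row 4: blocked -> lock at row 3

Answer: 3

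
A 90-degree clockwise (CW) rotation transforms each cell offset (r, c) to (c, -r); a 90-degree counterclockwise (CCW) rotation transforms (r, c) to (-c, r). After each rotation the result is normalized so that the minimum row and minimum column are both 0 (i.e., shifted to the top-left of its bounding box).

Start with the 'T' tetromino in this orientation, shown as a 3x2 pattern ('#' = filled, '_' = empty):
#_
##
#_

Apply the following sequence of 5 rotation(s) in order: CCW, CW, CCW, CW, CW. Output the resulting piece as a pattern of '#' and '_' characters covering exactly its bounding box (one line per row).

Start:
#_
##
#_
After rotation 1 (CCW):
_#_
###
After rotation 2 (CW):
#_
##
#_
After rotation 3 (CCW):
_#_
###
After rotation 4 (CW):
#_
##
#_
After rotation 5 (CW):
###
_#_

Answer: ###
_#_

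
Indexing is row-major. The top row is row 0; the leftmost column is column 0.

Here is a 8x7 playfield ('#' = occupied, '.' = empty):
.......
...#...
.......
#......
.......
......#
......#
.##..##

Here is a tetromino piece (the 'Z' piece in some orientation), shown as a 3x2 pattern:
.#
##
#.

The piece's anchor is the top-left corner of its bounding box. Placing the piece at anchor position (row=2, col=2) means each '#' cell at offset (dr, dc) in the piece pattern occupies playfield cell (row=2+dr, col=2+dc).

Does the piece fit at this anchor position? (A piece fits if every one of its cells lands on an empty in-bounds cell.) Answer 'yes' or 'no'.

Answer: yes

Derivation:
Check each piece cell at anchor (2, 2):
  offset (0,1) -> (2,3): empty -> OK
  offset (1,0) -> (3,2): empty -> OK
  offset (1,1) -> (3,3): empty -> OK
  offset (2,0) -> (4,2): empty -> OK
All cells valid: yes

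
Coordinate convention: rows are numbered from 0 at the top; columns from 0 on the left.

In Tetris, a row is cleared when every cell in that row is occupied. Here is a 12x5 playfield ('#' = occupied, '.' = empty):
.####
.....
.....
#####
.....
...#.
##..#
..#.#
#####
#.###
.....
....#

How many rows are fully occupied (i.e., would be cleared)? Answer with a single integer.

Check each row:
  row 0: 1 empty cell -> not full
  row 1: 5 empty cells -> not full
  row 2: 5 empty cells -> not full
  row 3: 0 empty cells -> FULL (clear)
  row 4: 5 empty cells -> not full
  row 5: 4 empty cells -> not full
  row 6: 2 empty cells -> not full
  row 7: 3 empty cells -> not full
  row 8: 0 empty cells -> FULL (clear)
  row 9: 1 empty cell -> not full
  row 10: 5 empty cells -> not full
  row 11: 4 empty cells -> not full
Total rows cleared: 2

Answer: 2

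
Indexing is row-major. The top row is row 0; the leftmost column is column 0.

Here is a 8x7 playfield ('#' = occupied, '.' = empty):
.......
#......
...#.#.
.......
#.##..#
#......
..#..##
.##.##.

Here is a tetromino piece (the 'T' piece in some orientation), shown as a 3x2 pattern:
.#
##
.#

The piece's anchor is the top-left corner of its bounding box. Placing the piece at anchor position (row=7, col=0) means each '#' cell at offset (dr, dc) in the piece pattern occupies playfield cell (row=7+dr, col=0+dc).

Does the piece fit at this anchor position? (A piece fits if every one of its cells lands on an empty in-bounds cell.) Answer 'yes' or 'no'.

Answer: no

Derivation:
Check each piece cell at anchor (7, 0):
  offset (0,1) -> (7,1): occupied ('#') -> FAIL
  offset (1,0) -> (8,0): out of bounds -> FAIL
  offset (1,1) -> (8,1): out of bounds -> FAIL
  offset (2,1) -> (9,1): out of bounds -> FAIL
All cells valid: no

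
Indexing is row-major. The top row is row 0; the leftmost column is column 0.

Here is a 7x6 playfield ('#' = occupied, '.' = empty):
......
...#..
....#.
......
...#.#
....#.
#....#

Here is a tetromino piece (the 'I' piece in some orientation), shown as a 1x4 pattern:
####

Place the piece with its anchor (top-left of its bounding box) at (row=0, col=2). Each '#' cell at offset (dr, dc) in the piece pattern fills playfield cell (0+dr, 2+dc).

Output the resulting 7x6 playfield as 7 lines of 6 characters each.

Answer: ..####
...#..
....#.
......
...#.#
....#.
#....#

Derivation:
Fill (0+0,2+0) = (0,2)
Fill (0+0,2+1) = (0,3)
Fill (0+0,2+2) = (0,4)
Fill (0+0,2+3) = (0,5)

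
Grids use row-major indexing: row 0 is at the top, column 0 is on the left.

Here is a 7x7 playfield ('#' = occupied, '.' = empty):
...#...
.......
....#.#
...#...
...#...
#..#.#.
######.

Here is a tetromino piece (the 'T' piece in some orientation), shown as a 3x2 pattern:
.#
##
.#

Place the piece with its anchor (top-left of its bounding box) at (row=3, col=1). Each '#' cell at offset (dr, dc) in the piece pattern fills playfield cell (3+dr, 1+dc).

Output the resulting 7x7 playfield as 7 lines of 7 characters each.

Fill (3+0,1+1) = (3,2)
Fill (3+1,1+0) = (4,1)
Fill (3+1,1+1) = (4,2)
Fill (3+2,1+1) = (5,2)

Answer: ...#...
.......
....#.#
..##...
.###...
#.##.#.
######.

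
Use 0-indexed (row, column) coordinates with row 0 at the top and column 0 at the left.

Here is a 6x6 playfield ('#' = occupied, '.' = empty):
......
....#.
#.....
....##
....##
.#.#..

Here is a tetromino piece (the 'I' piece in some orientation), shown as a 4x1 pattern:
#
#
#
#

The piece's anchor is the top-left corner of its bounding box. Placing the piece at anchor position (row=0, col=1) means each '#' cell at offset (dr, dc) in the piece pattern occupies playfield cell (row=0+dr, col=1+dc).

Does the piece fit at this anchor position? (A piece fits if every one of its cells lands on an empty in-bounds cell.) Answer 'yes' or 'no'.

Check each piece cell at anchor (0, 1):
  offset (0,0) -> (0,1): empty -> OK
  offset (1,0) -> (1,1): empty -> OK
  offset (2,0) -> (2,1): empty -> OK
  offset (3,0) -> (3,1): empty -> OK
All cells valid: yes

Answer: yes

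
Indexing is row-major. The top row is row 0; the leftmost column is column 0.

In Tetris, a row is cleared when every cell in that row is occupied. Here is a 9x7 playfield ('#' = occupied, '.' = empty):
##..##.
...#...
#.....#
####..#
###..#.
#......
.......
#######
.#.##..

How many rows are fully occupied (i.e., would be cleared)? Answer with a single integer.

Answer: 1

Derivation:
Check each row:
  row 0: 3 empty cells -> not full
  row 1: 6 empty cells -> not full
  row 2: 5 empty cells -> not full
  row 3: 2 empty cells -> not full
  row 4: 3 empty cells -> not full
  row 5: 6 empty cells -> not full
  row 6: 7 empty cells -> not full
  row 7: 0 empty cells -> FULL (clear)
  row 8: 4 empty cells -> not full
Total rows cleared: 1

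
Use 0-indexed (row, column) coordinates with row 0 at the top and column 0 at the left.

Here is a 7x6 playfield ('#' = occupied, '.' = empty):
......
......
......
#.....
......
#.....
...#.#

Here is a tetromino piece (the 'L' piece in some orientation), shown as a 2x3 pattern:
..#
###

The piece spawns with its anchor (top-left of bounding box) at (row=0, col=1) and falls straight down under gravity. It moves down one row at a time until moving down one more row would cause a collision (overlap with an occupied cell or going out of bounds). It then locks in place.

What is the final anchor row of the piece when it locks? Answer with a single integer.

Spawn at (row=0, col=1). Try each row:
  row 0: fits
  row 1: fits
  row 2: fits
  row 3: fits
  row 4: fits
  row 5: blocked -> lock at row 4

Answer: 4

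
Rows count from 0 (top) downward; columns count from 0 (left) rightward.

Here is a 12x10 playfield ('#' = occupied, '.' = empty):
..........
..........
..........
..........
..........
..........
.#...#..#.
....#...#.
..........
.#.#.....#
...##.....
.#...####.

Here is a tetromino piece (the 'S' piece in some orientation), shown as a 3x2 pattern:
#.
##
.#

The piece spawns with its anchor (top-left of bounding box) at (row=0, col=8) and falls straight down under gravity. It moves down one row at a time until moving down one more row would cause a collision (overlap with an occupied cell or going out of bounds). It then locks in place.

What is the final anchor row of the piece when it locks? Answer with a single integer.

Spawn at (row=0, col=8). Try each row:
  row 0: fits
  row 1: fits
  row 2: fits
  row 3: fits
  row 4: fits
  row 5: blocked -> lock at row 4

Answer: 4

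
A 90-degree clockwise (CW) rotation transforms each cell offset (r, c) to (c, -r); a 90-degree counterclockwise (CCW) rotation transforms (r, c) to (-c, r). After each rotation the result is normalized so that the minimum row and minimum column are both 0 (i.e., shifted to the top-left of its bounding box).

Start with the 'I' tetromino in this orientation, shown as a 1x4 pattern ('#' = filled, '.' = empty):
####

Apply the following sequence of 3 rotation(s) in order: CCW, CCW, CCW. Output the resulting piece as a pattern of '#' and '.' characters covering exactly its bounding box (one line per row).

Answer: #
#
#
#

Derivation:
Start:
####
After rotation 1 (CCW):
#
#
#
#
After rotation 2 (CCW):
####
After rotation 3 (CCW):
#
#
#
#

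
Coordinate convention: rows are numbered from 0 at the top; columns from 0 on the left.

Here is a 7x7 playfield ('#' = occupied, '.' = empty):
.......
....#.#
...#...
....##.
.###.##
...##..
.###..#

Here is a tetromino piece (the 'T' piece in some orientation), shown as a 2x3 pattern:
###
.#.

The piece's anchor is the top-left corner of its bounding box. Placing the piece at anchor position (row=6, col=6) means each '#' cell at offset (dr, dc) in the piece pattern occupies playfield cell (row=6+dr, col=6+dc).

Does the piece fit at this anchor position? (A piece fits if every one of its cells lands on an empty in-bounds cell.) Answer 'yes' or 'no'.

Answer: no

Derivation:
Check each piece cell at anchor (6, 6):
  offset (0,0) -> (6,6): occupied ('#') -> FAIL
  offset (0,1) -> (6,7): out of bounds -> FAIL
  offset (0,2) -> (6,8): out of bounds -> FAIL
  offset (1,1) -> (7,7): out of bounds -> FAIL
All cells valid: no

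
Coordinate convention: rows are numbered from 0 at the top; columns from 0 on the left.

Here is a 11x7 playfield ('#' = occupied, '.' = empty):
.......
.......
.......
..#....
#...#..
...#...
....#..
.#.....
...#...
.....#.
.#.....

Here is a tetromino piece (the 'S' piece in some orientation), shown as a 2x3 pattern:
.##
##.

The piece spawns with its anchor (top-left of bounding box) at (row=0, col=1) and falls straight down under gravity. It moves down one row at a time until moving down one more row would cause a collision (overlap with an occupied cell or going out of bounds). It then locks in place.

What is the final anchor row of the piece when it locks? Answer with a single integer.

Answer: 1

Derivation:
Spawn at (row=0, col=1). Try each row:
  row 0: fits
  row 1: fits
  row 2: blocked -> lock at row 1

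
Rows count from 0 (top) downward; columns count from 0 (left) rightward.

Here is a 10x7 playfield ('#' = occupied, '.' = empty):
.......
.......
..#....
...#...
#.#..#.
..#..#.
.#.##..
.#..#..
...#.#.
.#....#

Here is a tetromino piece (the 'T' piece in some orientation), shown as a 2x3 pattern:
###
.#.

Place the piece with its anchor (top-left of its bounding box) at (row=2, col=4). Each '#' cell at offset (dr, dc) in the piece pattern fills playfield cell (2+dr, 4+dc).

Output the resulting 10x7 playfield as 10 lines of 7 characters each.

Answer: .......
.......
..#.###
...#.#.
#.#..#.
..#..#.
.#.##..
.#..#..
...#.#.
.#....#

Derivation:
Fill (2+0,4+0) = (2,4)
Fill (2+0,4+1) = (2,5)
Fill (2+0,4+2) = (2,6)
Fill (2+1,4+1) = (3,5)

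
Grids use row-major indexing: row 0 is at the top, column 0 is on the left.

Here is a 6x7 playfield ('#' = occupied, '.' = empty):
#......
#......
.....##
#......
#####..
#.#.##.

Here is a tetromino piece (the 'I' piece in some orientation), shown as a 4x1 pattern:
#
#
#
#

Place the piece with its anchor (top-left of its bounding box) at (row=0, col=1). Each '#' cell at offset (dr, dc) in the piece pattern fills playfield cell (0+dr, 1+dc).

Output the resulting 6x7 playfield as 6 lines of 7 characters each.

Fill (0+0,1+0) = (0,1)
Fill (0+1,1+0) = (1,1)
Fill (0+2,1+0) = (2,1)
Fill (0+3,1+0) = (3,1)

Answer: ##.....
##.....
.#...##
##.....
#####..
#.#.##.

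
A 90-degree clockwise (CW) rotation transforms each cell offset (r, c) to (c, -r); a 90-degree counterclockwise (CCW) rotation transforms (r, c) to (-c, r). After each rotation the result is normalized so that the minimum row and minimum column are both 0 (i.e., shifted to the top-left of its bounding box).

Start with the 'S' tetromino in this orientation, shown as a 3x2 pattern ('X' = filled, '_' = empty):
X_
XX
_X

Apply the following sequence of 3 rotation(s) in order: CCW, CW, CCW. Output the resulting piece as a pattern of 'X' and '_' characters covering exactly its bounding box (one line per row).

Answer: _XX
XX_

Derivation:
Start:
X_
XX
_X
After rotation 1 (CCW):
_XX
XX_
After rotation 2 (CW):
X_
XX
_X
After rotation 3 (CCW):
_XX
XX_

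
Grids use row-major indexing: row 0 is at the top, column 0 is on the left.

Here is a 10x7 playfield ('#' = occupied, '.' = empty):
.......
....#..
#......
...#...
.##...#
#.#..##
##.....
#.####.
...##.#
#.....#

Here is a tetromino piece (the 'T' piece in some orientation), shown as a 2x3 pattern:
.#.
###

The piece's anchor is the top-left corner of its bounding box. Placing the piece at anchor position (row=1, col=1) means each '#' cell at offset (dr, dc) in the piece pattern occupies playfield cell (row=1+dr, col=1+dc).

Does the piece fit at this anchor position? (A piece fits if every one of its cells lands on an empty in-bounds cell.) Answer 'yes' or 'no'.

Check each piece cell at anchor (1, 1):
  offset (0,1) -> (1,2): empty -> OK
  offset (1,0) -> (2,1): empty -> OK
  offset (1,1) -> (2,2): empty -> OK
  offset (1,2) -> (2,3): empty -> OK
All cells valid: yes

Answer: yes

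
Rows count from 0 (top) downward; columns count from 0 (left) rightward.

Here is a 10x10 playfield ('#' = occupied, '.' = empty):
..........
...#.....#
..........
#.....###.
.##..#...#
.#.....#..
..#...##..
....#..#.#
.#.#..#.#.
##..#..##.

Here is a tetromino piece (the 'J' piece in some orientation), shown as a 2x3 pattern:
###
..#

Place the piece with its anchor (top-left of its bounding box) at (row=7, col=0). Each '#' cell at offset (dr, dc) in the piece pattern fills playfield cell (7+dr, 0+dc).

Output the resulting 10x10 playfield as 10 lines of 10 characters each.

Answer: ..........
...#.....#
..........
#.....###.
.##..#...#
.#.....#..
..#...##..
###.#..#.#
.###..#.#.
##..#..##.

Derivation:
Fill (7+0,0+0) = (7,0)
Fill (7+0,0+1) = (7,1)
Fill (7+0,0+2) = (7,2)
Fill (7+1,0+2) = (8,2)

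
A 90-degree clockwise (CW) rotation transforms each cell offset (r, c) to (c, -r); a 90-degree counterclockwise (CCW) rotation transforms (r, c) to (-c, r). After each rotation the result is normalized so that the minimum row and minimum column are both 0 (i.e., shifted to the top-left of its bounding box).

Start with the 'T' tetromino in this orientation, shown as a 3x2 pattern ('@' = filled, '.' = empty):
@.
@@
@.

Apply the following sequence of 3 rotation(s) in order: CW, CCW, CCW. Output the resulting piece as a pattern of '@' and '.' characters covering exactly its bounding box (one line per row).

Start:
@.
@@
@.
After rotation 1 (CW):
@@@
.@.
After rotation 2 (CCW):
@.
@@
@.
After rotation 3 (CCW):
.@.
@@@

Answer: .@.
@@@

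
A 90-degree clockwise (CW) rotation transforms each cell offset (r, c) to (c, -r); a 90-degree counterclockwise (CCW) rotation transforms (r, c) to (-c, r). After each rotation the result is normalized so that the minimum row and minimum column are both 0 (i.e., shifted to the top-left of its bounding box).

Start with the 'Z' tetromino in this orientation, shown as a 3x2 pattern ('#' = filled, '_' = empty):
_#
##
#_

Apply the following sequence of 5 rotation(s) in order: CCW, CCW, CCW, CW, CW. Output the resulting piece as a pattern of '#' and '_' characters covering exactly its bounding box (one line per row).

Start:
_#
##
#_
After rotation 1 (CCW):
##_
_##
After rotation 2 (CCW):
_#
##
#_
After rotation 3 (CCW):
##_
_##
After rotation 4 (CW):
_#
##
#_
After rotation 5 (CW):
##_
_##

Answer: ##_
_##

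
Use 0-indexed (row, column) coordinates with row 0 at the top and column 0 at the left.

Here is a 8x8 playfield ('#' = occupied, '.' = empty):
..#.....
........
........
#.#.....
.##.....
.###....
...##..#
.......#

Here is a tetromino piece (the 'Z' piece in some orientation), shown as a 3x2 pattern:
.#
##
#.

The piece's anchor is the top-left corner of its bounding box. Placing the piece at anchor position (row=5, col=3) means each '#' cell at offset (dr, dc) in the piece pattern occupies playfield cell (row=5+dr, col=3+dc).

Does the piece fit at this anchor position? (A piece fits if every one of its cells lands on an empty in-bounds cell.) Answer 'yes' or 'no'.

Answer: no

Derivation:
Check each piece cell at anchor (5, 3):
  offset (0,1) -> (5,4): empty -> OK
  offset (1,0) -> (6,3): occupied ('#') -> FAIL
  offset (1,1) -> (6,4): occupied ('#') -> FAIL
  offset (2,0) -> (7,3): empty -> OK
All cells valid: no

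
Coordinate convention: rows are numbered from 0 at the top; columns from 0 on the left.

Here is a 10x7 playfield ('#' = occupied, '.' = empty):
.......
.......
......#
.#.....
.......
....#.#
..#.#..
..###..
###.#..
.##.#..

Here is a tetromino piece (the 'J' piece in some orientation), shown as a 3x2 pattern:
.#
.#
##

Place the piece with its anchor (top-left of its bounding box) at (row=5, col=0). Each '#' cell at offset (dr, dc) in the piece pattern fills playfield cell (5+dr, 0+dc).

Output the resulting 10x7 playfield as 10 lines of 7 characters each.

Fill (5+0,0+1) = (5,1)
Fill (5+1,0+1) = (6,1)
Fill (5+2,0+0) = (7,0)
Fill (5+2,0+1) = (7,1)

Answer: .......
.......
......#
.#.....
.......
.#..#.#
.##.#..
#####..
###.#..
.##.#..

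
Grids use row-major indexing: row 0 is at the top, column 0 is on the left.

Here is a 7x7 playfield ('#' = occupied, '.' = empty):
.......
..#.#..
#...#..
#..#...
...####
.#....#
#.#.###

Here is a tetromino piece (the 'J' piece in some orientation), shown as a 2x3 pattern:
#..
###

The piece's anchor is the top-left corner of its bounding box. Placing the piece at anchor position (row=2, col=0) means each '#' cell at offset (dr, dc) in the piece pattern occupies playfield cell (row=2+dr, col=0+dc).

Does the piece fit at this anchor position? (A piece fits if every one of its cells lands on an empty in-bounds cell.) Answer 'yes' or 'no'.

Answer: no

Derivation:
Check each piece cell at anchor (2, 0):
  offset (0,0) -> (2,0): occupied ('#') -> FAIL
  offset (1,0) -> (3,0): occupied ('#') -> FAIL
  offset (1,1) -> (3,1): empty -> OK
  offset (1,2) -> (3,2): empty -> OK
All cells valid: no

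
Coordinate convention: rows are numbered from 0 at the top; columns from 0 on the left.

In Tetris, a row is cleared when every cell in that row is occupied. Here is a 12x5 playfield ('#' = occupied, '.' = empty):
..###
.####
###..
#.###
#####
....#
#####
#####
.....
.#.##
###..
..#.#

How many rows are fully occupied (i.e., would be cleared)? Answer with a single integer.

Check each row:
  row 0: 2 empty cells -> not full
  row 1: 1 empty cell -> not full
  row 2: 2 empty cells -> not full
  row 3: 1 empty cell -> not full
  row 4: 0 empty cells -> FULL (clear)
  row 5: 4 empty cells -> not full
  row 6: 0 empty cells -> FULL (clear)
  row 7: 0 empty cells -> FULL (clear)
  row 8: 5 empty cells -> not full
  row 9: 2 empty cells -> not full
  row 10: 2 empty cells -> not full
  row 11: 3 empty cells -> not full
Total rows cleared: 3

Answer: 3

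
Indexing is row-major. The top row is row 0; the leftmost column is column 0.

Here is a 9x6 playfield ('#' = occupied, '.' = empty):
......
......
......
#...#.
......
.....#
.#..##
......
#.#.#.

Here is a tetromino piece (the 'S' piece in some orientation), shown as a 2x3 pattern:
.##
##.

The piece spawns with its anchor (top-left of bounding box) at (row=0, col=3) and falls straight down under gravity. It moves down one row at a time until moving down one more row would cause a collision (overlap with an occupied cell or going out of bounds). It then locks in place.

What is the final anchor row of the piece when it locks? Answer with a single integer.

Answer: 1

Derivation:
Spawn at (row=0, col=3). Try each row:
  row 0: fits
  row 1: fits
  row 2: blocked -> lock at row 1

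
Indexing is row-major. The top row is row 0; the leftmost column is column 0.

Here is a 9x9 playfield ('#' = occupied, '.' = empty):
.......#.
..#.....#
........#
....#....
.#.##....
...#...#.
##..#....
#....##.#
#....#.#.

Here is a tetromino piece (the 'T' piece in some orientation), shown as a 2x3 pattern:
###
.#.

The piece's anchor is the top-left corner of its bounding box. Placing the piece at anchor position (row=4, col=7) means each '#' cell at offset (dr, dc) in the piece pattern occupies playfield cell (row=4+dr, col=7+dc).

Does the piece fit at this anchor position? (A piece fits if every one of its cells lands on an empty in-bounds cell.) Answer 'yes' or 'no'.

Check each piece cell at anchor (4, 7):
  offset (0,0) -> (4,7): empty -> OK
  offset (0,1) -> (4,8): empty -> OK
  offset (0,2) -> (4,9): out of bounds -> FAIL
  offset (1,1) -> (5,8): empty -> OK
All cells valid: no

Answer: no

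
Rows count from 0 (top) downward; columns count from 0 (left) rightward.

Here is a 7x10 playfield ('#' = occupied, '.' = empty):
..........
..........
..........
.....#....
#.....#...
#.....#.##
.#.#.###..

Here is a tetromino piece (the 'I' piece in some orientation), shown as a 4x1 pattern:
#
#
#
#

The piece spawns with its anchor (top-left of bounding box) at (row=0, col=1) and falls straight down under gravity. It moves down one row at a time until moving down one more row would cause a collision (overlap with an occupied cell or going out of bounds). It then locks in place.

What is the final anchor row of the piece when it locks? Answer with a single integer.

Answer: 2

Derivation:
Spawn at (row=0, col=1). Try each row:
  row 0: fits
  row 1: fits
  row 2: fits
  row 3: blocked -> lock at row 2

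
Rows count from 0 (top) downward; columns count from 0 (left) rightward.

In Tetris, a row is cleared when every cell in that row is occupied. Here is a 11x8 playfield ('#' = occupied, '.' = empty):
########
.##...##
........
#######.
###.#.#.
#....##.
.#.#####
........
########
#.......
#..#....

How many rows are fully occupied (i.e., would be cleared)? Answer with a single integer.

Answer: 2

Derivation:
Check each row:
  row 0: 0 empty cells -> FULL (clear)
  row 1: 4 empty cells -> not full
  row 2: 8 empty cells -> not full
  row 3: 1 empty cell -> not full
  row 4: 3 empty cells -> not full
  row 5: 5 empty cells -> not full
  row 6: 2 empty cells -> not full
  row 7: 8 empty cells -> not full
  row 8: 0 empty cells -> FULL (clear)
  row 9: 7 empty cells -> not full
  row 10: 6 empty cells -> not full
Total rows cleared: 2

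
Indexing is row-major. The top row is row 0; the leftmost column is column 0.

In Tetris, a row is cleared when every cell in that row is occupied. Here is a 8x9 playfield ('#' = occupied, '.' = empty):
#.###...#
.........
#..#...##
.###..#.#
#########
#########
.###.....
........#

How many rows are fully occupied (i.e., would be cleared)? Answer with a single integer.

Check each row:
  row 0: 4 empty cells -> not full
  row 1: 9 empty cells -> not full
  row 2: 5 empty cells -> not full
  row 3: 4 empty cells -> not full
  row 4: 0 empty cells -> FULL (clear)
  row 5: 0 empty cells -> FULL (clear)
  row 6: 6 empty cells -> not full
  row 7: 8 empty cells -> not full
Total rows cleared: 2

Answer: 2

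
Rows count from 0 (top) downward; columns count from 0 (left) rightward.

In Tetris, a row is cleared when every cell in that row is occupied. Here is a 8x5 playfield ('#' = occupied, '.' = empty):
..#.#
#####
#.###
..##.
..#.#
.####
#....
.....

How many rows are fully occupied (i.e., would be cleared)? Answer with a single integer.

Check each row:
  row 0: 3 empty cells -> not full
  row 1: 0 empty cells -> FULL (clear)
  row 2: 1 empty cell -> not full
  row 3: 3 empty cells -> not full
  row 4: 3 empty cells -> not full
  row 5: 1 empty cell -> not full
  row 6: 4 empty cells -> not full
  row 7: 5 empty cells -> not full
Total rows cleared: 1

Answer: 1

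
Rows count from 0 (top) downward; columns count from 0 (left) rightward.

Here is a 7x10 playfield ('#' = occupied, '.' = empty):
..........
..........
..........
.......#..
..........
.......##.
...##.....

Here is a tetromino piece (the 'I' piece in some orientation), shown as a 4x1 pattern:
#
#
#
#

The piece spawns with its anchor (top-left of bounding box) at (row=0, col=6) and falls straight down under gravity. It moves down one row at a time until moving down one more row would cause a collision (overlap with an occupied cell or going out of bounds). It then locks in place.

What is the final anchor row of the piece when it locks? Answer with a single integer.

Spawn at (row=0, col=6). Try each row:
  row 0: fits
  row 1: fits
  row 2: fits
  row 3: fits
  row 4: blocked -> lock at row 3

Answer: 3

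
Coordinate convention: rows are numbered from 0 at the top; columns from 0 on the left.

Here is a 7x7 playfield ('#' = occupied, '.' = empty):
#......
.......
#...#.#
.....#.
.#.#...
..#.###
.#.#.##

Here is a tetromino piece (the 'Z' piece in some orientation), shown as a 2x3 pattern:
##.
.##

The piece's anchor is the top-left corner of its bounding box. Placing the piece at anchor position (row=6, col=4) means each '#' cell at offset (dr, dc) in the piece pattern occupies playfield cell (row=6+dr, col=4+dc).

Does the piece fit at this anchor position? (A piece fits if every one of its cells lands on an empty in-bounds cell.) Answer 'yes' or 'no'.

Check each piece cell at anchor (6, 4):
  offset (0,0) -> (6,4): empty -> OK
  offset (0,1) -> (6,5): occupied ('#') -> FAIL
  offset (1,1) -> (7,5): out of bounds -> FAIL
  offset (1,2) -> (7,6): out of bounds -> FAIL
All cells valid: no

Answer: no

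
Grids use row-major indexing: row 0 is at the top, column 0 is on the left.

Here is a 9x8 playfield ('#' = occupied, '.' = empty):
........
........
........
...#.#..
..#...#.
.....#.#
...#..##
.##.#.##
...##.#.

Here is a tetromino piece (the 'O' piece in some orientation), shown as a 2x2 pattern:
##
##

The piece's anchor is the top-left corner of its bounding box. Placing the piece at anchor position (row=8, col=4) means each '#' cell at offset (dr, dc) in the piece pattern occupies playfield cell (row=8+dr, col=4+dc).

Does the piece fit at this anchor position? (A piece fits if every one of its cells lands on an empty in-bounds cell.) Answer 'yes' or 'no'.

Check each piece cell at anchor (8, 4):
  offset (0,0) -> (8,4): occupied ('#') -> FAIL
  offset (0,1) -> (8,5): empty -> OK
  offset (1,0) -> (9,4): out of bounds -> FAIL
  offset (1,1) -> (9,5): out of bounds -> FAIL
All cells valid: no

Answer: no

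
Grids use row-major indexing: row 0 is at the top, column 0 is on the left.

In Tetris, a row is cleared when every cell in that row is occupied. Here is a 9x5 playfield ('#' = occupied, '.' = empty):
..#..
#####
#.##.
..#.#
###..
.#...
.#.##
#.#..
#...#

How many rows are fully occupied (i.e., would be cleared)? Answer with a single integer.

Check each row:
  row 0: 4 empty cells -> not full
  row 1: 0 empty cells -> FULL (clear)
  row 2: 2 empty cells -> not full
  row 3: 3 empty cells -> not full
  row 4: 2 empty cells -> not full
  row 5: 4 empty cells -> not full
  row 6: 2 empty cells -> not full
  row 7: 3 empty cells -> not full
  row 8: 3 empty cells -> not full
Total rows cleared: 1

Answer: 1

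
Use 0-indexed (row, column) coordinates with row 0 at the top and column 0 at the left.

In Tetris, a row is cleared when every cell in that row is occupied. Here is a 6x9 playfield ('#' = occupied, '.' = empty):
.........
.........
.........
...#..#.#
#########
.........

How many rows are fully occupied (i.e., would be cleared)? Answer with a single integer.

Answer: 1

Derivation:
Check each row:
  row 0: 9 empty cells -> not full
  row 1: 9 empty cells -> not full
  row 2: 9 empty cells -> not full
  row 3: 6 empty cells -> not full
  row 4: 0 empty cells -> FULL (clear)
  row 5: 9 empty cells -> not full
Total rows cleared: 1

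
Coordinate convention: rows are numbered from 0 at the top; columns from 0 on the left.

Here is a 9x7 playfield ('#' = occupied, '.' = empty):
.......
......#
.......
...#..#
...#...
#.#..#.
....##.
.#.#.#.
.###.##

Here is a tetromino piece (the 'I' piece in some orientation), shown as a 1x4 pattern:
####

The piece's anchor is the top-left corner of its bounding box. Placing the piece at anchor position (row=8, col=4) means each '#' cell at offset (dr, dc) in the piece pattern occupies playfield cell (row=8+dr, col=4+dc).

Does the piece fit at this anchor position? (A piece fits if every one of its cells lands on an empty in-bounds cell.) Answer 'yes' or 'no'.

Answer: no

Derivation:
Check each piece cell at anchor (8, 4):
  offset (0,0) -> (8,4): empty -> OK
  offset (0,1) -> (8,5): occupied ('#') -> FAIL
  offset (0,2) -> (8,6): occupied ('#') -> FAIL
  offset (0,3) -> (8,7): out of bounds -> FAIL
All cells valid: no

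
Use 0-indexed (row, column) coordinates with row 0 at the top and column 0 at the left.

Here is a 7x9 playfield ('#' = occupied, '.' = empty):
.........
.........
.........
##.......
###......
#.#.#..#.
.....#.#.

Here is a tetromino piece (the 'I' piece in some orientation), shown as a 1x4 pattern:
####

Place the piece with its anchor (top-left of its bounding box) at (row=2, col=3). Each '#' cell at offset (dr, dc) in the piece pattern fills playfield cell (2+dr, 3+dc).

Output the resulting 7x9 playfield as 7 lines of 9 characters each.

Fill (2+0,3+0) = (2,3)
Fill (2+0,3+1) = (2,4)
Fill (2+0,3+2) = (2,5)
Fill (2+0,3+3) = (2,6)

Answer: .........
.........
...####..
##.......
###......
#.#.#..#.
.....#.#.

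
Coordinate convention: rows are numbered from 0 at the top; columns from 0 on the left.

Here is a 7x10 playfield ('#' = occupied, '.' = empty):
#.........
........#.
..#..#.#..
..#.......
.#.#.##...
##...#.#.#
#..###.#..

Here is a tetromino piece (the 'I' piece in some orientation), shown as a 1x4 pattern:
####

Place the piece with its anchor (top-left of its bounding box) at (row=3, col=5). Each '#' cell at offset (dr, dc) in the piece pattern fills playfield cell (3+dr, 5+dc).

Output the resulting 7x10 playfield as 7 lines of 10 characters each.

Fill (3+0,5+0) = (3,5)
Fill (3+0,5+1) = (3,6)
Fill (3+0,5+2) = (3,7)
Fill (3+0,5+3) = (3,8)

Answer: #.........
........#.
..#..#.#..
..#..####.
.#.#.##...
##...#.#.#
#..###.#..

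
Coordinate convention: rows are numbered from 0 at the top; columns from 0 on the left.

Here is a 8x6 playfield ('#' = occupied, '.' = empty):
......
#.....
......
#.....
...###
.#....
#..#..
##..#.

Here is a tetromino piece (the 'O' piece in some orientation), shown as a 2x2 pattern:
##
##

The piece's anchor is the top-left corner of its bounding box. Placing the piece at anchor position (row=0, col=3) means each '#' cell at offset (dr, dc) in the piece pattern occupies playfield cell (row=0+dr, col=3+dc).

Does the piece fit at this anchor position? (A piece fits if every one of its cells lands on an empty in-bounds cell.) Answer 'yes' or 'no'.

Check each piece cell at anchor (0, 3):
  offset (0,0) -> (0,3): empty -> OK
  offset (0,1) -> (0,4): empty -> OK
  offset (1,0) -> (1,3): empty -> OK
  offset (1,1) -> (1,4): empty -> OK
All cells valid: yes

Answer: yes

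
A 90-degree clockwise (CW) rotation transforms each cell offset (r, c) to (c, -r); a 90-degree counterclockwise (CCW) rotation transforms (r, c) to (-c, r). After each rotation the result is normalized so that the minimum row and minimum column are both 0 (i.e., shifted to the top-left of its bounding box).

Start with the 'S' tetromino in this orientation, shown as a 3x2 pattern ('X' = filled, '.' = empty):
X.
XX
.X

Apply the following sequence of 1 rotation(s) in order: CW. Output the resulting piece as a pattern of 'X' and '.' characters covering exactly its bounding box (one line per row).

Answer: .XX
XX.

Derivation:
Start:
X.
XX
.X
After rotation 1 (CW):
.XX
XX.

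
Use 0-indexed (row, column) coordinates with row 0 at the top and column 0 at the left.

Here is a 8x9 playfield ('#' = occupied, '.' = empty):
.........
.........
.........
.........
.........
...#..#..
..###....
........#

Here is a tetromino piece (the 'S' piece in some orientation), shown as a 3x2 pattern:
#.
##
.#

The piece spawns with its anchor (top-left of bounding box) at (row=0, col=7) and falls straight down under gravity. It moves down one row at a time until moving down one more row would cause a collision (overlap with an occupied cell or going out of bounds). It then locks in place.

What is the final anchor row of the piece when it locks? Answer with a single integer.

Answer: 4

Derivation:
Spawn at (row=0, col=7). Try each row:
  row 0: fits
  row 1: fits
  row 2: fits
  row 3: fits
  row 4: fits
  row 5: blocked -> lock at row 4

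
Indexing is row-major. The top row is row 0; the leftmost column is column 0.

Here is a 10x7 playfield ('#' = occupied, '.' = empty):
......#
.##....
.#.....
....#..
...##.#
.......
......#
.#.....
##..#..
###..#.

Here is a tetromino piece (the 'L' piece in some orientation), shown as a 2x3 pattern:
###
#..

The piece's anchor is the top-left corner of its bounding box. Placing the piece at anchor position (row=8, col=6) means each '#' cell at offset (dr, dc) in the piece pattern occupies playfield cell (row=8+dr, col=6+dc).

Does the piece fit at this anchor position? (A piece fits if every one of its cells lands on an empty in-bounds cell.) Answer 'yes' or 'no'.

Answer: no

Derivation:
Check each piece cell at anchor (8, 6):
  offset (0,0) -> (8,6): empty -> OK
  offset (0,1) -> (8,7): out of bounds -> FAIL
  offset (0,2) -> (8,8): out of bounds -> FAIL
  offset (1,0) -> (9,6): empty -> OK
All cells valid: no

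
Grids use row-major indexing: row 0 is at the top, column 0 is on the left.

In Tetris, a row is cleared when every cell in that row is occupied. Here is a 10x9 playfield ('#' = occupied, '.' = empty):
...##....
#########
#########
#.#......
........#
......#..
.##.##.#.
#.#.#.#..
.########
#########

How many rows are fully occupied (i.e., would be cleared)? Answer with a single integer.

Check each row:
  row 0: 7 empty cells -> not full
  row 1: 0 empty cells -> FULL (clear)
  row 2: 0 empty cells -> FULL (clear)
  row 3: 7 empty cells -> not full
  row 4: 8 empty cells -> not full
  row 5: 8 empty cells -> not full
  row 6: 4 empty cells -> not full
  row 7: 5 empty cells -> not full
  row 8: 1 empty cell -> not full
  row 9: 0 empty cells -> FULL (clear)
Total rows cleared: 3

Answer: 3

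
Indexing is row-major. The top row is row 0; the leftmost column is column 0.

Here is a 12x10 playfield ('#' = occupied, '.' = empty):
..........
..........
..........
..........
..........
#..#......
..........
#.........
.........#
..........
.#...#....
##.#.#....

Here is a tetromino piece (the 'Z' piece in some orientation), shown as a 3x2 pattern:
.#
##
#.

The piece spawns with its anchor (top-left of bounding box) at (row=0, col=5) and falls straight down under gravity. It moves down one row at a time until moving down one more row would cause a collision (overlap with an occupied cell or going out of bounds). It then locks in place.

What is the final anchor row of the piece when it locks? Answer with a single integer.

Spawn at (row=0, col=5). Try each row:
  row 0: fits
  row 1: fits
  row 2: fits
  row 3: fits
  row 4: fits
  row 5: fits
  row 6: fits
  row 7: fits
  row 8: blocked -> lock at row 7

Answer: 7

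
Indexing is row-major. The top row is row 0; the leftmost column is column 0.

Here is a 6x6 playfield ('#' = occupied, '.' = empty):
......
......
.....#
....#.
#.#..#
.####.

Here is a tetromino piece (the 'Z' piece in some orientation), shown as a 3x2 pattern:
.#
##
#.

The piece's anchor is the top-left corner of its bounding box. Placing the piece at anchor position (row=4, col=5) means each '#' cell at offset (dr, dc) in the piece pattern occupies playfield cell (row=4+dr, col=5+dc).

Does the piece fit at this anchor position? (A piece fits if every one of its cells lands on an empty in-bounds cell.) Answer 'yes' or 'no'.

Check each piece cell at anchor (4, 5):
  offset (0,1) -> (4,6): out of bounds -> FAIL
  offset (1,0) -> (5,5): empty -> OK
  offset (1,1) -> (5,6): out of bounds -> FAIL
  offset (2,0) -> (6,5): out of bounds -> FAIL
All cells valid: no

Answer: no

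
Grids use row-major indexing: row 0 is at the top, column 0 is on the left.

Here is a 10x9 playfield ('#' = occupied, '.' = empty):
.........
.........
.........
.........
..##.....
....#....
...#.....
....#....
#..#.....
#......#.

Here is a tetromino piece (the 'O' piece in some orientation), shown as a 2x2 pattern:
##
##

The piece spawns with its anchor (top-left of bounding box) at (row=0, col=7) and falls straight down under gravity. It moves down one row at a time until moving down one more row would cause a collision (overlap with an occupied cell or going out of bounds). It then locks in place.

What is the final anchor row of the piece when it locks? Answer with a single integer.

Answer: 7

Derivation:
Spawn at (row=0, col=7). Try each row:
  row 0: fits
  row 1: fits
  row 2: fits
  row 3: fits
  row 4: fits
  row 5: fits
  row 6: fits
  row 7: fits
  row 8: blocked -> lock at row 7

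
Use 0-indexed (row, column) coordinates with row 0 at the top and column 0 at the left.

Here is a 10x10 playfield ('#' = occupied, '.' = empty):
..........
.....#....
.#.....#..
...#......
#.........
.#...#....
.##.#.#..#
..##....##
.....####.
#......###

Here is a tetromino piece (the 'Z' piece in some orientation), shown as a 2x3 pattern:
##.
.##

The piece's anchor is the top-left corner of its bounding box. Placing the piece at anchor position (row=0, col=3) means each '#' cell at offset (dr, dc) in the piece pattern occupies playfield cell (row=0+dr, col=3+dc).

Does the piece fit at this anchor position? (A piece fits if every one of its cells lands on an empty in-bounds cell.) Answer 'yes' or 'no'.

Answer: no

Derivation:
Check each piece cell at anchor (0, 3):
  offset (0,0) -> (0,3): empty -> OK
  offset (0,1) -> (0,4): empty -> OK
  offset (1,1) -> (1,4): empty -> OK
  offset (1,2) -> (1,5): occupied ('#') -> FAIL
All cells valid: no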